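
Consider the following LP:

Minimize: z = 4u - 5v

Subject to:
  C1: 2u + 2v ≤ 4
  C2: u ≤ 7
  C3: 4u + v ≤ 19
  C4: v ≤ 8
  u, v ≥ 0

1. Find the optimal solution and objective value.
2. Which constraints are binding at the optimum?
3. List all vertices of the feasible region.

1. u = 0, v = 2, z = -10
2. C1, u ≥ 0
3. (0, 0), (2, 0), (0, 2)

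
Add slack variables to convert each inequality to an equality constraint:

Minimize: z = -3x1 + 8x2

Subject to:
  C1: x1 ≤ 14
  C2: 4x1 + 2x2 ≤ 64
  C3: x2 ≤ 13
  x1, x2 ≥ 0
min z = -3x1 + 8x2

s.t.
  x1 + s1 = 14
  4x1 + 2x2 + s2 = 64
  x2 + s3 = 13
  x1, x2, s1, s2, s3 ≥ 0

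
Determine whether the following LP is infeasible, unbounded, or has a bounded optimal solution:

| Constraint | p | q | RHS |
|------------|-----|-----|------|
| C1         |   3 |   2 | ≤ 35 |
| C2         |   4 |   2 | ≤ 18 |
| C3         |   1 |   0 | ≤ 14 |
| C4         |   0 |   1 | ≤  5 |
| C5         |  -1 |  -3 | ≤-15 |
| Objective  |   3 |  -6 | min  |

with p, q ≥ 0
The point (0, 5) satisfies every constraint, so the LP is feasible; the constraints give p ≤ 14 and q ≤ 5, which with p, q ≥ 0 keep the feasible region inside a bounded box. A feasible, bounded LP attains a finite optimum at a vertex.

Evaluating z = 3p - 6q at each vertex:
  (2.4, 4.2): z = -18
  (2, 5): z = -24
  (0, 5): z = -30

Feasible with finite optimum z* = -30 at (0, 5).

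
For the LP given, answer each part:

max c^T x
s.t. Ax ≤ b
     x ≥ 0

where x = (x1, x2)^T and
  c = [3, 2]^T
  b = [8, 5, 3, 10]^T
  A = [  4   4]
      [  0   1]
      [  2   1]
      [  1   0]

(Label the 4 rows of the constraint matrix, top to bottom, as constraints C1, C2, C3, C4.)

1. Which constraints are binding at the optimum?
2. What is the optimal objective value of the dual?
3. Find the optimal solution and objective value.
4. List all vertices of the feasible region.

1. C1, C3
2. 5 (by strong duality, equal to the primal optimum)
3. x1 = 1, x2 = 1, z = 5
4. (0, 0), (1.5, 0), (1, 1), (0, 2)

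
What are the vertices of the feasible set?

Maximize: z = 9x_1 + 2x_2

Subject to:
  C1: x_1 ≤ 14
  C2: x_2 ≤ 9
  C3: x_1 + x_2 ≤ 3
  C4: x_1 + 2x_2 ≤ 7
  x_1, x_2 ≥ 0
Each vertex is the intersection of two constraint boundaries that also satisfies all remaining constraints:
  x_1 = 0 and x_2 = 0 → (0, 0)
  x_1 + x_2 = 3 and x_2 = 0 → (3, 0)
  x_1 + x_2 = 3 and x_1 = 0 → (0, 3)

Vertices: (0, 0), (3, 0), (0, 3)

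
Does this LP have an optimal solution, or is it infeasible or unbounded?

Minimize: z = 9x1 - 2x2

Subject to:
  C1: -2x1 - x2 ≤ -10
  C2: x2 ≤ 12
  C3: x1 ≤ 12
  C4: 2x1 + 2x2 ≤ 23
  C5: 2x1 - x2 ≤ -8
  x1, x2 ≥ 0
The point (0, 11.5) satisfies every constraint, so the LP is feasible; the constraints give x1 ≤ 12 and x2 ≤ 12, which with x1, x2 ≥ 0 keep the feasible region inside a bounded box. A feasible, bounded LP attains a finite optimum at a vertex.

The LP has an optimal solution: (0, 11.5) with z = -23.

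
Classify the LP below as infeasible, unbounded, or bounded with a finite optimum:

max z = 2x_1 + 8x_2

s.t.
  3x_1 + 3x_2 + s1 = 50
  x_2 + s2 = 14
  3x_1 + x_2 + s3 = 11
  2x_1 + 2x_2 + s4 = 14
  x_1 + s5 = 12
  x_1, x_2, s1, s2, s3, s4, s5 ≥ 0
The point (0, 7) satisfies every constraint, so the LP is feasible; the constraints give x_1 ≤ 12 and x_2 ≤ 14, which with x_1, x_2 ≥ 0 keep the feasible region inside a bounded box. A feasible, bounded LP attains a finite optimum at a vertex.

The LP has an optimal solution: (0, 7) with z = 56.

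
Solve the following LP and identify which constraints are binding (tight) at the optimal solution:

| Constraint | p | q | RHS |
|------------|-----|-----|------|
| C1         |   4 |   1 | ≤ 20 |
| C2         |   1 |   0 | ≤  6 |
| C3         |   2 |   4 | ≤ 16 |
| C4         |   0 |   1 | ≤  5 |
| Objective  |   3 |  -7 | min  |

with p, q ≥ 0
Optimal: p = 0, q = 4
Binding: C3, p ≥ 0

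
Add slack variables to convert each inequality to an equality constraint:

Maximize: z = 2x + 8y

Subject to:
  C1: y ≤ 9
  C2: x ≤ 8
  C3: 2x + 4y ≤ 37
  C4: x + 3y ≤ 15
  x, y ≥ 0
max z = 2x + 8y

s.t.
  y + s1 = 9
  x + s2 = 8
  2x + 4y + s3 = 37
  x + 3y + s4 = 15
  x, y, s1, s2, s3, s4 ≥ 0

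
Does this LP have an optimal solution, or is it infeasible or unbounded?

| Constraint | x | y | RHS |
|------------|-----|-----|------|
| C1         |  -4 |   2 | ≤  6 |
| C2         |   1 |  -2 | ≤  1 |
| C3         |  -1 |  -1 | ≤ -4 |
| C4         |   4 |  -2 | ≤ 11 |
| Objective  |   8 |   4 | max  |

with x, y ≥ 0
Feasible point: (1, 3) satisfies every constraint, so the LP is feasible.
Direction d = (1, 2): for each constraint row a, a·d ≤ 0 —
  (-4)(1) + (2)(2) = 0 ≤ 0
  (1)(1) + (-2)(2) = -3 ≤ 0
  (-1)(1) + (-1)(2) = -3 ≤ 0
  (4)(1) + (-2)(2) = 0 ≤ 0
and d ≥ 0, so (1, 3) + t·d stays feasible for every t ≥ 0. Along this ray z = 8x + 4y changes by 16 per unit t, so z → +∞.

Unbounded: there is a feasible ray along which z → +∞.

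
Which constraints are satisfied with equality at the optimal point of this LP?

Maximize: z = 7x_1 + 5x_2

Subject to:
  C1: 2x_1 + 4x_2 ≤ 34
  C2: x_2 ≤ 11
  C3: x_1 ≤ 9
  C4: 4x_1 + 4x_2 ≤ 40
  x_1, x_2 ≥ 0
Optimal: x_1 = 9, x_2 = 1
Binding: C3, C4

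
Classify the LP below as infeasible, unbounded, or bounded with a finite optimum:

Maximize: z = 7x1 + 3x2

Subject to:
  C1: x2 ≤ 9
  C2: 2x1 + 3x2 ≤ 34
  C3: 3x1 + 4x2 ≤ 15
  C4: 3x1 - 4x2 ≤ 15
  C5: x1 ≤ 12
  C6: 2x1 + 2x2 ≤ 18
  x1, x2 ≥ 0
The point (5, 0) satisfies every constraint, so the LP is feasible; the constraints give x1 ≤ 12 and x2 ≤ 9, which with x1, x2 ≥ 0 keep the feasible region inside a bounded box. A feasible, bounded LP attains a finite optimum at a vertex.

Evaluating z = 7x1 + 3x2 at each vertex:
  (0, 0): z = 0
  (5, 0): z = 35
  (0, 3.75): z = 11.25

Bounded optimum: z* = 35 at (5, 0).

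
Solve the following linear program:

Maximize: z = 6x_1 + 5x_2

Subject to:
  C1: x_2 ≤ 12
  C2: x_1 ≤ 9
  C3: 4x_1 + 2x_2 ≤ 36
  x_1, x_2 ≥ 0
Each vertex is the intersection of two constraint boundaries that also satisfies all remaining constraints:
  x_1 = 0 and x_2 = 0 → (0, 0)
  x_1 = 9 and 4x_1 + 2x_2 = 36 → (9, 0)
  x_2 = 12 and 4x_1 + 2x_2 = 36 → (3, 12)
  x_2 = 12 and x_1 = 0 → (0, 12)

Evaluating z = 6x_1 + 5x_2 at each vertex:
  (0, 0): z = 0
  (9, 0): z = 54
  (3, 12): z = 78
  (0, 12): z = 60

The maximum is at (3, 12) with z = 78.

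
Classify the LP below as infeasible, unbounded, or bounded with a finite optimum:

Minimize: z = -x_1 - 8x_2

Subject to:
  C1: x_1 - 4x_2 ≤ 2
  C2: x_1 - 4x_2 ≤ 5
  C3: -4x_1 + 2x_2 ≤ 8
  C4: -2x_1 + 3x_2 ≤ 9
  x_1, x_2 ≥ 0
Feasible point: (0, 0) satisfies every constraint, so the LP is feasible.
Direction d = (4, 1): for each constraint row a, a·d ≤ 0 —
  (1)(4) + (-4)(1) = 0 ≤ 0
  (1)(4) + (-4)(1) = 0 ≤ 0
  (-4)(4) + (2)(1) = -14 ≤ 0
  (-2)(4) + (3)(1) = -5 ≤ 0
and d ≥ 0, so (0, 0) + t·d stays feasible for every t ≥ 0. Along this ray z = -x_1 - 8x_2 changes by -12 per unit t, so z → −∞.

The LP is unbounded; z can be made arbitrarily small.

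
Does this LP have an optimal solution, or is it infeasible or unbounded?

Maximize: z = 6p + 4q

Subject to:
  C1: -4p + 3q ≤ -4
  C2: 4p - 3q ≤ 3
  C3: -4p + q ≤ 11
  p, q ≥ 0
C2 requires 4p - 3q ≤ 3, while C1 (-4p + 3q ≤ -4) is equivalent to 4p - 3q ≥ 4. Together they would need 4 ≤ 4p - 3q ≤ 3, which is impossible since 4 > 3. No point satisfies all constraints.

The feasible region is empty; the LP is infeasible.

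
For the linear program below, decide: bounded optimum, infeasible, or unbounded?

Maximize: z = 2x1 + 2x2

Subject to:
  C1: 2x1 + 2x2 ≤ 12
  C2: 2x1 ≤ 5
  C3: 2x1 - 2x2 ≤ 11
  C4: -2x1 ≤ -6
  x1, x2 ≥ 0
C2 requires 2x1 ≤ 5, while C4 (-2x1 ≤ -6) is equivalent to 2x1 ≥ 6. Together they would need 6 ≤ 2x1 ≤ 5, which is impossible since 6 > 5. No point satisfies all constraints.

Infeasible — the constraint set is empty.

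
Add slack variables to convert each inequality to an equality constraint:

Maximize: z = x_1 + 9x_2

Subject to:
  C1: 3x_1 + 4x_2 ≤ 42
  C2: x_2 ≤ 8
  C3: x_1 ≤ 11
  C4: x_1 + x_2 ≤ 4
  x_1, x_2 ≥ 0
max z = x_1 + 9x_2

s.t.
  3x_1 + 4x_2 + s1 = 42
  x_2 + s2 = 8
  x_1 + s3 = 11
  x_1 + x_2 + s4 = 4
  x_1, x_2, s1, s2, s3, s4 ≥ 0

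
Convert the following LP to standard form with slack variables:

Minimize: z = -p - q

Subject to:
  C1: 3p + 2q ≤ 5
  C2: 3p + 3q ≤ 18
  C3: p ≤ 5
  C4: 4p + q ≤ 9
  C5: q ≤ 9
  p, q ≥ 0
min z = -p - q

s.t.
  3p + 2q + s1 = 5
  3p + 3q + s2 = 18
  p + s3 = 5
  4p + q + s4 = 9
  q + s5 = 9
  p, q, s1, s2, s3, s4, s5 ≥ 0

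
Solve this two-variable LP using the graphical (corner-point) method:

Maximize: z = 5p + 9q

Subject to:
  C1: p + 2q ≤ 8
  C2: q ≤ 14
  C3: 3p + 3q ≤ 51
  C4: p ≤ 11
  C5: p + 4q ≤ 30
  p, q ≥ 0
Each vertex is the intersection of two constraint boundaries that also satisfies all remaining constraints:
  p = 0 and q = 0 → (0, 0)
  p + 2q = 8 and q = 0 → (8, 0)
  p + 2q = 8 and p = 0 → (0, 4)

Evaluating z = 5p + 9q at each vertex:
  (0, 0): z = 0
  (8, 0): z = 40
  (0, 4): z = 36

The maximum is at (8, 0) with z = 40.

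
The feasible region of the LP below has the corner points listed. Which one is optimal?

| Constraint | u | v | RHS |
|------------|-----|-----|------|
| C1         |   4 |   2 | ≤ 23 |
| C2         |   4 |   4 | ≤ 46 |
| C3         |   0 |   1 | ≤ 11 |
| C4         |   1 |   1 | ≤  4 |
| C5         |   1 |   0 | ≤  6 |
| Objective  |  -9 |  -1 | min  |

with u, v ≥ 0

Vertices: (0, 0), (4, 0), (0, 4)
Evaluating z = -9u - v at each vertex:
  (0, 0): z = 0
  (4, 0): z = -36
  (0, 4): z = -4

The smallest value is z = -36, attained at (4, 0).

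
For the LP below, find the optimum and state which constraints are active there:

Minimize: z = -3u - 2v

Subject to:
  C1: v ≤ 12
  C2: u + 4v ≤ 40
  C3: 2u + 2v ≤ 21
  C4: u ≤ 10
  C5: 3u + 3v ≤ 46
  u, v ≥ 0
Optimal: u = 10, v = 0.5
Slack at optimum:
  C1: slack = 11.5
  C2: slack = 28
  C3: slack = 0 (binding)
  C4: slack = 0 (binding)
  C5: slack = 14.5
  u ≥ 0: u = 10
  v ≥ 0: v = 0.5
Binding constraints: C3, C4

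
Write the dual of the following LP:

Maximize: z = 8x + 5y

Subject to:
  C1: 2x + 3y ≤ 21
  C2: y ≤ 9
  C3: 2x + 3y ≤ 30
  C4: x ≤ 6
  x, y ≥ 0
Minimize: z = 21y1 + 9y2 + 30y3 + 6y4

Subject to:
  C1: -2y1 - 2y3 - y4 ≤ -8
  C2: -3y1 - y2 - 3y3 ≤ -5
  y1, y2, y3, y4 ≥ 0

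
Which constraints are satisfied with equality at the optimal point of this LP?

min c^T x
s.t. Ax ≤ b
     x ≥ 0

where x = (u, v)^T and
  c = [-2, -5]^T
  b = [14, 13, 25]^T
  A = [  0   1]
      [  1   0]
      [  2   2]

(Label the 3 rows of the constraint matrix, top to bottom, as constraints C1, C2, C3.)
Optimal: u = 0, v = 12.5
Slack at optimum:
  C1: slack = 1.5
  C2: slack = 13
  C3: slack = 0 (binding)
  u ≥ 0: u = 0 (binding)
  v ≥ 0: v = 12.5
Binding constraints: C3, u ≥ 0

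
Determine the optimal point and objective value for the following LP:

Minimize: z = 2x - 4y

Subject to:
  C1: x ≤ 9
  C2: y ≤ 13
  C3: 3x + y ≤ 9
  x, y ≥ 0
Each vertex is the intersection of two constraint boundaries that also satisfies all remaining constraints:
  x = 0 and y = 0 → (0, 0)
  3x + y = 9 and y = 0 → (3, 0)
  3x + y = 9 and x = 0 → (0, 9)

Evaluating z = 2x - 4y at each vertex:
  (0, 0): z = 0
  (3, 0): z = 6
  (0, 9): z = -36

The minimum is at (0, 9) with z = -36.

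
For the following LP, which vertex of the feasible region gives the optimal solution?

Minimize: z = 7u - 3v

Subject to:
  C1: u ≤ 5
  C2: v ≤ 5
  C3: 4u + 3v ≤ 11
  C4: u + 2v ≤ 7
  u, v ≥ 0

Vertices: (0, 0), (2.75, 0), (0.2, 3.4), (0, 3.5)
Evaluating z = 7u - 3v at each vertex:
  (0, 0): z = 0
  (2.75, 0): z = 19.25
  (0.2, 3.4): z = -8.8
  (0, 3.5): z = -10.5

The smallest value is z = -10.5, attained at (0, 3.5).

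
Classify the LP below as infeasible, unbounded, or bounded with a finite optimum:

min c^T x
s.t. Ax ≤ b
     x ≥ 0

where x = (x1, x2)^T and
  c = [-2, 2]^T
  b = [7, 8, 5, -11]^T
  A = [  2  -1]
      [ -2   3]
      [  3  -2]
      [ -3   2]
One constraint requires 3x1 - 2x2 ≤ 5, while the constraint -3x1 + 2x2 ≤ -11 is equivalent to 3x1 - 2x2 ≥ 11. Together they would need 11 ≤ 3x1 - 2x2 ≤ 5, which is impossible since 11 > 5. No point satisfies all constraints.

Infeasible: no point satisfies all constraints simultaneously.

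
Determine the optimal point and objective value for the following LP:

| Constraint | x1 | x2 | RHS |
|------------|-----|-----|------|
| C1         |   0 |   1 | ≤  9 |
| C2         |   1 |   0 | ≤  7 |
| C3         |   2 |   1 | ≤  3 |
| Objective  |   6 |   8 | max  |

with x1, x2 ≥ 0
Each vertex is the intersection of two constraint boundaries that also satisfies all remaining constraints:
  x1 = 0 and x2 = 0 → (0, 0)
  2x1 + x2 = 3 and x2 = 0 → (1.5, 0)
  2x1 + x2 = 3 and x1 = 0 → (0, 3)

Evaluating z = 6x1 + 8x2 at each vertex:
  (0, 0): z = 0
  (1.5, 0): z = 9
  (0, 3): z = 24

The maximum is at (0, 3) with z = 24.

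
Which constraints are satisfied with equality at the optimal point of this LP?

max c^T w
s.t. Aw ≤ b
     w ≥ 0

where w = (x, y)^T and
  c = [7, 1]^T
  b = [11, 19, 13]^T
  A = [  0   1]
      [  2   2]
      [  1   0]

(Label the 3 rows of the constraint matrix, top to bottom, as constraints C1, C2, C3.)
Optimal: x = 9.5, y = 0
Slack at optimum:
  C1: slack = 11
  C2: slack = 0 (binding)
  C3: slack = 3.5
  x ≥ 0: x = 9.5
  y ≥ 0: y = 0 (binding)
Binding constraints: C2, y ≥ 0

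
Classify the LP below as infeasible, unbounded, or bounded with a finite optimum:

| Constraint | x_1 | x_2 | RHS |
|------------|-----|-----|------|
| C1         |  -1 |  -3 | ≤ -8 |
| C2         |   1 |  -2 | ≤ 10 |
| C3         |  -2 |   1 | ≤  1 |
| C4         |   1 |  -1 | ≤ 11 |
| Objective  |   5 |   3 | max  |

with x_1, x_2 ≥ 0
Feasible point: (1, 3) satisfies every constraint, so the LP is feasible.
Direction d = (1, 1): for each constraint row a, a·d ≤ 0 —
  (-1)(1) + (-3)(1) = -4 ≤ 0
  (1)(1) + (-2)(1) = -1 ≤ 0
  (-2)(1) + (1)(1) = -1 ≤ 0
  (1)(1) + (-1)(1) = 0 ≤ 0
and d ≥ 0, so (1, 3) + t·d stays feasible for every t ≥ 0. Along this ray z = 5x_1 + 3x_2 changes by 8 per unit t, so z → +∞.

The LP is unbounded; z can be made arbitrarily large.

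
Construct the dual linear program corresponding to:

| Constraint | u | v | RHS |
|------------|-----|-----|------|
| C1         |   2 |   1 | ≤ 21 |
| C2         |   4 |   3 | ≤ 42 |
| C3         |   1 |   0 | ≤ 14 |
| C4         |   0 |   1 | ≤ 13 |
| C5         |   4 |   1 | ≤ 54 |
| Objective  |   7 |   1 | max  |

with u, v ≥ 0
Minimize: z = 21y1 + 42y2 + 14y3 + 13y4 + 54y5

Subject to:
  C1: -2y1 - 4y2 - y3 - 4y5 ≤ -7
  C2: -y1 - 3y2 - y4 - y5 ≤ -1
  y1, y2, y3, y4, y5 ≥ 0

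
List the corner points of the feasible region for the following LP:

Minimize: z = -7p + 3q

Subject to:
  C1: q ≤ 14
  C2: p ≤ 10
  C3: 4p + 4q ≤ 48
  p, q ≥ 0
Each vertex is the intersection of two constraint boundaries that also satisfies all remaining constraints:
  p = 0 and q = 0 → (0, 0)
  p = 10 and q = 0 → (10, 0)
  p = 10 and 4p + 4q = 48 → (10, 2)
  4p + 4q = 48 and p = 0 → (0, 12)

Vertices: (0, 0), (10, 0), (10, 2), (0, 12)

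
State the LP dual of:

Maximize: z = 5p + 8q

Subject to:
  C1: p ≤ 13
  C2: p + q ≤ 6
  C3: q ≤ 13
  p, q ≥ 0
Minimize: z = 13y1 + 6y2 + 13y3

Subject to:
  C1: -y1 - y2 ≤ -5
  C2: -y2 - y3 ≤ -8
  y1, y2, y3 ≥ 0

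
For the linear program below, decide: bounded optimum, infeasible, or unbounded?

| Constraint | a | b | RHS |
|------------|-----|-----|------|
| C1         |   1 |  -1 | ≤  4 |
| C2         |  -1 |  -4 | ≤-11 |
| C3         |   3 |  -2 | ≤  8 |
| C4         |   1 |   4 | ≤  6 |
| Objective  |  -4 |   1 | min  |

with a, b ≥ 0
C4 requires a + 4b ≤ 6, while C2 (-a - 4b ≤ -11) is equivalent to a + 4b ≥ 11. Together they would need 11 ≤ a + 4b ≤ 6, which is impossible since 11 > 6. No point satisfies all constraints.

The feasible region is empty; the LP is infeasible.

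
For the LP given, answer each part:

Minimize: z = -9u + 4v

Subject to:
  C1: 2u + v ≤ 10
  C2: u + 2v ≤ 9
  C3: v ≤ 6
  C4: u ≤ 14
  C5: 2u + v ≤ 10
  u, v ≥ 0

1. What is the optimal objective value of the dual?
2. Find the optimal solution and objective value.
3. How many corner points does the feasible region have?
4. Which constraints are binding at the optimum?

1. -45 (by strong duality, equal to the primal optimum)
2. u = 5, v = 0, z = -45
3. 4
4. C1, C5, v ≥ 0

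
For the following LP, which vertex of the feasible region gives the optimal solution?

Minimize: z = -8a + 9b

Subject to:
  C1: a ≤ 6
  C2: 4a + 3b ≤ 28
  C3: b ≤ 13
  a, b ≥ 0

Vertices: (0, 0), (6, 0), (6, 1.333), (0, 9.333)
Evaluating z = -8a + 9b at each vertex:
  (0, 0): z = 0
  (6, 0): z = -48
  (6, 1.333): z = -36
  (0, 9.333): z = 84

The smallest value is z = -48, attained at (6, 0).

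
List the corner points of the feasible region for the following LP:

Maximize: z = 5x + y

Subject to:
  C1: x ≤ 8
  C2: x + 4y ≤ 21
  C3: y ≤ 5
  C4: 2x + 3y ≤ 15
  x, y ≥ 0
Each vertex is the intersection of two constraint boundaries that also satisfies all remaining constraints:
  x = 0 and y = 0 → (0, 0)
  2x + 3y = 15 and y = 0 → (7.5, 0)
  y = 5 and 2x + 3y = 15 → (0, 5)

Vertices: (0, 0), (7.5, 0), (0, 5)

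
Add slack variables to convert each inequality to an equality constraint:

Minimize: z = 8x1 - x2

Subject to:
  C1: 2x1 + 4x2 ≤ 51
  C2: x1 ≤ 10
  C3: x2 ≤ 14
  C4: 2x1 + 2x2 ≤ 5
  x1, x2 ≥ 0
min z = 8x1 - x2

s.t.
  2x1 + 4x2 + s1 = 51
  x1 + s2 = 10
  x2 + s3 = 14
  2x1 + 2x2 + s4 = 5
  x1, x2, s1, s2, s3, s4 ≥ 0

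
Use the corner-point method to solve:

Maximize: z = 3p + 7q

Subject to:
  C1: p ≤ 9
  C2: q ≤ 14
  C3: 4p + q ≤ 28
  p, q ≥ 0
Each vertex is the intersection of two constraint boundaries that also satisfies all remaining constraints:
  p = 0 and q = 0 → (0, 0)
  4p + q = 28 and q = 0 → (7, 0)
  q = 14 and 4p + q = 28 → (3.5, 14)
  q = 14 and p = 0 → (0, 14)

Evaluating z = 3p + 7q at each vertex:
  (0, 0): z = 0
  (7, 0): z = 21
  (3.5, 14): z = 108.5
  (0, 14): z = 98

The maximum is at (3.5, 14) with z = 108.5.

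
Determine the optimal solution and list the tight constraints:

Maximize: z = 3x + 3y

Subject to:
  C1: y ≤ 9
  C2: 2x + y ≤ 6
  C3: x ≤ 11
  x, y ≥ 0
Optimal: x = 0, y = 6
Slack at optimum:
  C1: slack = 3
  C2: slack = 0 (binding)
  C3: slack = 11
  x ≥ 0: x = 0 (binding)
  y ≥ 0: y = 6
Binding constraints: C2, x ≥ 0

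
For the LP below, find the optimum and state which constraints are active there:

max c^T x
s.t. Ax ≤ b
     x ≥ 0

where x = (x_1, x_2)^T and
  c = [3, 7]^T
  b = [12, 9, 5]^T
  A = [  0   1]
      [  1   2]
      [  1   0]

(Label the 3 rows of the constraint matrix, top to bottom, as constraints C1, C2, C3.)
Optimal: x_1 = 0, x_2 = 4.5
Binding: C2, x_1 ≥ 0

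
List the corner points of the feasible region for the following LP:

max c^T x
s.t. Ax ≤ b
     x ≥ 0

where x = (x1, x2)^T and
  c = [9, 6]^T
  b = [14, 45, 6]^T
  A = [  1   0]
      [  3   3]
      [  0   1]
Each vertex is the intersection of two constraint boundaries that also satisfies all remaining constraints:
  x1 = 0 and x2 = 0 → (0, 0)
  x1 = 14 and x2 = 0 → (14, 0)
  x1 = 14 and 3x1 + 3x2 = 45 → (14, 1)
  3x1 + 3x2 = 45 and x2 = 6 → (9, 6)
  x2 = 6 and x1 = 0 → (0, 6)

Vertices: (0, 0), (14, 0), (14, 1), (9, 6), (0, 6)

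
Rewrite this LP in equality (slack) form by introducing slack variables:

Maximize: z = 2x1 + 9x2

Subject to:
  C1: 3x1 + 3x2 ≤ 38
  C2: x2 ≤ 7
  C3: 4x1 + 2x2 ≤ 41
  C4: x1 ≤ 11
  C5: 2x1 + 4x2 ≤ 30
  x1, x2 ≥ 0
max z = 2x1 + 9x2

s.t.
  3x1 + 3x2 + s1 = 38
  x2 + s2 = 7
  4x1 + 2x2 + s3 = 41
  x1 + s4 = 11
  2x1 + 4x2 + s5 = 30
  x1, x2, s1, s2, s3, s4, s5 ≥ 0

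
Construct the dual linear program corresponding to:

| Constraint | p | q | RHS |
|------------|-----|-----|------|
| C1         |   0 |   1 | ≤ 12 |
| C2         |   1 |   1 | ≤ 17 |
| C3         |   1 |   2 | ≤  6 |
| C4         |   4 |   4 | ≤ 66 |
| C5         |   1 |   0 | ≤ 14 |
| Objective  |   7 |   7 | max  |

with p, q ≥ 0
Minimize: z = 12y1 + 17y2 + 6y3 + 66y4 + 14y5

Subject to:
  C1: -y2 - y3 - 4y4 - y5 ≤ -7
  C2: -y1 - y2 - 2y3 - 4y4 ≤ -7
  y1, y2, y3, y4, y5 ≥ 0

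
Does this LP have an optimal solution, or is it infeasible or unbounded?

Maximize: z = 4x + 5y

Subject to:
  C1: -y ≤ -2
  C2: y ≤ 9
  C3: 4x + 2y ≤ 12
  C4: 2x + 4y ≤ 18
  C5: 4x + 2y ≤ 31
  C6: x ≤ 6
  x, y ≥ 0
The point (1, 4) satisfies every constraint, so the LP is feasible; the constraints give x ≤ 6 and y ≤ 9, which with x, y ≥ 0 keep the feasible region inside a bounded box. A feasible, bounded LP attains a finite optimum at a vertex.

Evaluating z = 4x + 5y at each vertex:
  (0, 2): z = 10
  (2, 2): z = 18
  (1, 4): z = 24
  (0, 4.5): z = 22.5

Bounded optimum: z* = 24 at (1, 4).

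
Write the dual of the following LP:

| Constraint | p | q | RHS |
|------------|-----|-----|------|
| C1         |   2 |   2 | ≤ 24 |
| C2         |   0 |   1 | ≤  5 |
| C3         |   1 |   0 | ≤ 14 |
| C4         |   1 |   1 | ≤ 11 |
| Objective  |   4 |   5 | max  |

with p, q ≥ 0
Minimize: z = 24y1 + 5y2 + 14y3 + 11y4

Subject to:
  C1: -2y1 - y3 - y4 ≤ -4
  C2: -2y1 - y2 - y4 ≤ -5
  y1, y2, y3, y4 ≥ 0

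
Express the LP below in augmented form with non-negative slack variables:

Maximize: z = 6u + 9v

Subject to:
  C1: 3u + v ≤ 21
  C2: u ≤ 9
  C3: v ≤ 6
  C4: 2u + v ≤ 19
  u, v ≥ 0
max z = 6u + 9v

s.t.
  3u + v + s1 = 21
  u + s2 = 9
  v + s3 = 6
  2u + v + s4 = 19
  u, v, s1, s2, s3, s4 ≥ 0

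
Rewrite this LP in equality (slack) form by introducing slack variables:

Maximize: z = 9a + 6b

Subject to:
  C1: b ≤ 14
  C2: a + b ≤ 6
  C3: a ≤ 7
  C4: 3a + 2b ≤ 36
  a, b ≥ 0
max z = 9a + 6b

s.t.
  b + s1 = 14
  a + b + s2 = 6
  a + s3 = 7
  3a + 2b + s4 = 36
  a, b, s1, s2, s3, s4 ≥ 0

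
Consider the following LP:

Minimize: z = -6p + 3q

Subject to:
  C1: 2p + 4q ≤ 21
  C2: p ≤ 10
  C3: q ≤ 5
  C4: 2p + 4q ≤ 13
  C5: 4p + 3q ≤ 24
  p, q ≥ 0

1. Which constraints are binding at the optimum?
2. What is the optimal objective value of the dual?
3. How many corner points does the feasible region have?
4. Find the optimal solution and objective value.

1. C5, q ≥ 0
2. -36 (by strong duality, equal to the primal optimum)
3. 4
4. p = 6, q = 0, z = -36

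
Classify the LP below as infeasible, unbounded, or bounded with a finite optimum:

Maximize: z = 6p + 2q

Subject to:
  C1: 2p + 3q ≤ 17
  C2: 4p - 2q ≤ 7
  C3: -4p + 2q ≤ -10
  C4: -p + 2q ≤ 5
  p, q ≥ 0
C2 requires 4p - 2q ≤ 7, while C3 (-4p + 2q ≤ -10) is equivalent to 4p - 2q ≥ 10. Together they would need 10 ≤ 4p - 2q ≤ 7, which is impossible since 10 > 7. No point satisfies all constraints.

Infeasible: no point satisfies all constraints simultaneously.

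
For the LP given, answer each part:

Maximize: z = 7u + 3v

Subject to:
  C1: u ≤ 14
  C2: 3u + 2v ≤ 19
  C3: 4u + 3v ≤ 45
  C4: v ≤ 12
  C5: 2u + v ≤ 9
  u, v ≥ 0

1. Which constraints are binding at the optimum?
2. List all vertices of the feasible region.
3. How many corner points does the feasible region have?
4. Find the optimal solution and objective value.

1. C5, v ≥ 0
2. (0, 0), (4.5, 0), (0, 9)
3. 3
4. u = 4.5, v = 0, z = 31.5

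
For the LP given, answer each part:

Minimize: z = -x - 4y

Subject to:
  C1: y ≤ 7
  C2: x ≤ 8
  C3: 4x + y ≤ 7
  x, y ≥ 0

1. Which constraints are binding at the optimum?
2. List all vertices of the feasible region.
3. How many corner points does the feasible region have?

1. C1, C3, x ≥ 0
2. (0, 0), (1.75, 0), (0, 7)
3. 3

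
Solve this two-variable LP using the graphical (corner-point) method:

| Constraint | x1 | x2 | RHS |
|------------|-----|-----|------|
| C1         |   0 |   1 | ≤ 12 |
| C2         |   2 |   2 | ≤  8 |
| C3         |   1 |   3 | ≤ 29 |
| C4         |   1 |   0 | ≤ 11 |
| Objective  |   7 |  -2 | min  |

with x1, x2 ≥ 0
Each vertex is the intersection of two constraint boundaries that also satisfies all remaining constraints:
  x1 = 0 and x2 = 0 → (0, 0)
  2x1 + 2x2 = 8 and x2 = 0 → (4, 0)
  2x1 + 2x2 = 8 and x1 = 0 → (0, 4)

Evaluating z = 7x1 - 2x2 at each vertex:
  (0, 0): z = 0
  (4, 0): z = 28
  (0, 4): z = -8

The minimum is at (0, 4) with z = -8.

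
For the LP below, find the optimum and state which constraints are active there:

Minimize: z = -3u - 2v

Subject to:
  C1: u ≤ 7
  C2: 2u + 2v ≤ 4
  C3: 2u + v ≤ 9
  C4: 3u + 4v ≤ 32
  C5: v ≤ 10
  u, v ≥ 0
Optimal: u = 2, v = 0
Slack at optimum:
  C1: slack = 5
  C2: slack = 0 (binding)
  C3: slack = 5
  C4: slack = 26
  C5: slack = 10
  u ≥ 0: u = 2
  v ≥ 0: v = 0 (binding)
Binding constraints: C2, v ≥ 0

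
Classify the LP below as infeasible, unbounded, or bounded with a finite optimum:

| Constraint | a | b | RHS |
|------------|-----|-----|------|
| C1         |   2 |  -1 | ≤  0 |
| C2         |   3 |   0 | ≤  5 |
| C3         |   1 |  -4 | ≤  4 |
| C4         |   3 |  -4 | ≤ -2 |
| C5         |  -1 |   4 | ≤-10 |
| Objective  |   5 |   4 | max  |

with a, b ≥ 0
C3 requires a - 4b ≤ 4, while C5 (-a + 4b ≤ -10) is equivalent to a - 4b ≥ 10. Together they would need 10 ≤ a - 4b ≤ 4, which is impossible since 10 > 4. No point satisfies all constraints.

The feasible region is empty; the LP is infeasible.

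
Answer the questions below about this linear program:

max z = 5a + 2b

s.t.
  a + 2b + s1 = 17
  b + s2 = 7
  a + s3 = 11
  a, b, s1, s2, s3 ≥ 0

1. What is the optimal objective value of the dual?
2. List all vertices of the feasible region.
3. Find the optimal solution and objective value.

1. 61 (by strong duality, equal to the primal optimum)
2. (0, 0), (11, 0), (11, 3), (3, 7), (0, 7)
3. a = 11, b = 3, z = 61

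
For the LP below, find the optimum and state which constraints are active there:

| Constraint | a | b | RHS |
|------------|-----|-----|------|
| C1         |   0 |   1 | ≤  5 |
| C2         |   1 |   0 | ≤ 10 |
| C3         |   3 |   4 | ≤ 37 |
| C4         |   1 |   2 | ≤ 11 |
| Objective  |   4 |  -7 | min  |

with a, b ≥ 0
Optimal: a = 0, b = 5
Slack at optimum:
  C1: slack = 0 (binding)
  C2: slack = 10
  C3: slack = 17
  C4: slack = 1
  a ≥ 0: a = 0 (binding)
  b ≥ 0: b = 5
Binding constraints: C1, a ≥ 0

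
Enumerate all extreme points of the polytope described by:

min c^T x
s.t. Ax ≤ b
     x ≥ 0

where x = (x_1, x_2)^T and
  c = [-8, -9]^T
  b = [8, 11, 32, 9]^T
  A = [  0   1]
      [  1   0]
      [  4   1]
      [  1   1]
Each vertex is the intersection of two constraint boundaries that also satisfies all remaining constraints:
  x_1 = 0 and x_2 = 0 → (0, 0)
  4x_1 + x_2 = 32 and x_2 = 0 → (8, 0)
  4x_1 + x_2 = 32 and x_1 + x_2 = 9 → (7.667, 1.333)
  x_2 = 8 and x_1 + x_2 = 9 → (1, 8)
  x_2 = 8 and x_1 = 0 → (0, 8)

Vertices: (0, 0), (8, 0), (7.667, 1.333), (1, 8), (0, 8)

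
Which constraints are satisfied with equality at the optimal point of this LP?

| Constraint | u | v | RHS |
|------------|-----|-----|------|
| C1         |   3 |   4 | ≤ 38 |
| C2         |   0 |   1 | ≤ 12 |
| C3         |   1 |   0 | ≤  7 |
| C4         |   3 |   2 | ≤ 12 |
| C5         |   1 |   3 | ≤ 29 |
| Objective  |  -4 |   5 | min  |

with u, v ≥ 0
Optimal: u = 4, v = 0
Slack at optimum:
  C1: slack = 26
  C2: slack = 12
  C3: slack = 3
  C4: slack = 0 (binding)
  C5: slack = 25
  u ≥ 0: u = 4
  v ≥ 0: v = 0 (binding)
Binding constraints: C4, v ≥ 0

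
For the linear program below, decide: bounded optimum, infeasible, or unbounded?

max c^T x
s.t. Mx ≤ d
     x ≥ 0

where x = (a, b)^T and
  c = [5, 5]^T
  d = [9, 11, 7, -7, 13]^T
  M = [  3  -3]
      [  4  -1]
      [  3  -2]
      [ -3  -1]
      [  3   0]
Feasible point: (2, 1) satisfies every constraint, so the LP is feasible.
Direction d = (0, 1): for each constraint row a, a·d ≤ 0 —
  (3)(0) + (-3)(1) = -3 ≤ 0
  (4)(0) + (-1)(1) = -1 ≤ 0
  (3)(0) + (-2)(1) = -2 ≤ 0
  (-3)(0) + (-1)(1) = -1 ≤ 0
  (3)(0) + (0)(1) = 0 ≤ 0
and d ≥ 0, so (2, 1) + t·d stays feasible for every t ≥ 0. Along this ray z = 5a + 5b changes by 5 per unit t, so z → +∞.

The LP is unbounded; z can be made arbitrarily large.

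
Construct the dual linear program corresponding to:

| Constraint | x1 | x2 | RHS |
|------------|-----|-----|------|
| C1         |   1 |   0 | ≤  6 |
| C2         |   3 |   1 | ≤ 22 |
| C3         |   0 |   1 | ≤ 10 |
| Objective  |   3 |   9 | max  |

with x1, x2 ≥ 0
Minimize: z = 6y1 + 22y2 + 10y3

Subject to:
  C1: -y1 - 3y2 ≤ -3
  C2: -y2 - y3 ≤ -9
  y1, y2, y3 ≥ 0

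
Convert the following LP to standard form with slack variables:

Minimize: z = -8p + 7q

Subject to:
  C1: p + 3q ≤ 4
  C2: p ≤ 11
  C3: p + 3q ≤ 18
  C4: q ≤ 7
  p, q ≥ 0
min z = -8p + 7q

s.t.
  p + 3q + s1 = 4
  p + s2 = 11
  p + 3q + s3 = 18
  q + s4 = 7
  p, q, s1, s2, s3, s4 ≥ 0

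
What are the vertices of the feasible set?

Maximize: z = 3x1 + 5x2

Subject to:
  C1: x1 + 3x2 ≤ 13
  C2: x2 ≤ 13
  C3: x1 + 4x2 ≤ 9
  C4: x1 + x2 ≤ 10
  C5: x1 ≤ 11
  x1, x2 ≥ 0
Each vertex is the intersection of two constraint boundaries that also satisfies all remaining constraints:
  x1 = 0 and x2 = 0 → (0, 0)
  x1 + 4x2 = 9 and x2 = 0 → (9, 0)
  x1 + 4x2 = 9 and x1 = 0 → (0, 2.25)

Vertices: (0, 0), (9, 0), (0, 2.25)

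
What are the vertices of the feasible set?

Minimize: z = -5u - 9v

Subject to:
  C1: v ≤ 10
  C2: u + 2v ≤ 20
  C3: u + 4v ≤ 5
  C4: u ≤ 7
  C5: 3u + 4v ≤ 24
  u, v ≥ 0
Each vertex is the intersection of two constraint boundaries that also satisfies all remaining constraints:
  u = 0 and v = 0 → (0, 0)
  u + 4v = 5 and v = 0 → (5, 0)
  u + 4v = 5 and u = 0 → (0, 1.25)

Vertices: (0, 0), (5, 0), (0, 1.25)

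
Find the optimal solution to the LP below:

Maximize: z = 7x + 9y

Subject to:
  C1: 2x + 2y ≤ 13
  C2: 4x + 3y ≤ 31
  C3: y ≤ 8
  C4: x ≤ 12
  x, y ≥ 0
Each vertex is the intersection of two constraint boundaries that also satisfies all remaining constraints:
  x = 0 and y = 0 → (0, 0)
  2x + 2y = 13 and y = 0 → (6.5, 0)
  2x + 2y = 13 and x = 0 → (0, 6.5)

Evaluating z = 7x + 9y at each vertex:
  (0, 0): z = 0
  (6.5, 0): z = 45.5
  (0, 6.5): z = 58.5

The maximum is at (0, 6.5) with z = 58.5.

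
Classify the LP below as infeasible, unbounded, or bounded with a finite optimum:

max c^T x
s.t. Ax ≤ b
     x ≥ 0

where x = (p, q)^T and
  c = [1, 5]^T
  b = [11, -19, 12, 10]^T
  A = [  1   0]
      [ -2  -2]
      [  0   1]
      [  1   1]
The point (0, 10) satisfies every constraint, so the LP is feasible; the constraints give p ≤ 11 and q ≤ 12, which with p, q ≥ 0 keep the feasible region inside a bounded box. A feasible, bounded LP attains a finite optimum at a vertex.

Evaluating z = p + 5q at each vertex:
  (9.5, 0): z = 9.5
  (10, 0): z = 10
  (0, 10): z = 50
  (0, 9.5): z = 47.5

Bounded optimum: z* = 50 at (0, 10).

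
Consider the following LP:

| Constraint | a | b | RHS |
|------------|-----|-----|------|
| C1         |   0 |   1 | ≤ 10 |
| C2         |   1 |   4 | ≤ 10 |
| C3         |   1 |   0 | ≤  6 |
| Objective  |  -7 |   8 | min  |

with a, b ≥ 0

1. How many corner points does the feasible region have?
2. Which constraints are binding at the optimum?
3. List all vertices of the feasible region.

1. 4
2. C3, b ≥ 0
3. (0, 0), (6, 0), (6, 1), (0, 2.5)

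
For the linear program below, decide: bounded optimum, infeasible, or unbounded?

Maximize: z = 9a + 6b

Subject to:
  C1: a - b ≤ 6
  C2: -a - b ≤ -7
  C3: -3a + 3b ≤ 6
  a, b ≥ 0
Feasible point: (3, 4) satisfies every constraint, so the LP is feasible.
Direction d = (1, 1): for each constraint row a, a·d ≤ 0 —
  (1)(1) + (-1)(1) = 0 ≤ 0
  (-1)(1) + (-1)(1) = -2 ≤ 0
  (-3)(1) + (3)(1) = 0 ≤ 0
and d ≥ 0, so (3, 4) + t·d stays feasible for every t ≥ 0. Along this ray z = 9a + 6b changes by 15 per unit t, so z → +∞.

The LP is unbounded; z can be made arbitrarily large.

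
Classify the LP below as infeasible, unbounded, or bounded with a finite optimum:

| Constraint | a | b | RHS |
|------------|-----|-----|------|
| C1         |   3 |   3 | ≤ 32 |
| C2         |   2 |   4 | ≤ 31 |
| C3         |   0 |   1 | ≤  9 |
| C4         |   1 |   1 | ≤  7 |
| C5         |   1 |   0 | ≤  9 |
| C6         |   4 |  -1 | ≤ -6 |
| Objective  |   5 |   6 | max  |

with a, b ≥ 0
The point (0, 7) satisfies every constraint, so the LP is feasible; the constraints give a ≤ 9 and b ≤ 9, which with a, b ≥ 0 keep the feasible region inside a bounded box. A feasible, bounded LP attains a finite optimum at a vertex.

Evaluating z = 5a + 6b at each vertex:
  (0, 6): z = 36
  (0.2, 6.8): z = 41.8
  (0, 7): z = 42

The LP has an optimal solution: (0, 7) with z = 42.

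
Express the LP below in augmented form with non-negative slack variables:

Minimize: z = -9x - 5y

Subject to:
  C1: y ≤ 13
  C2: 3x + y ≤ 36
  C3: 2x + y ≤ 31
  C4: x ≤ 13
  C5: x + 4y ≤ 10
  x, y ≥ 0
min z = -9x - 5y

s.t.
  y + s1 = 13
  3x + y + s2 = 36
  2x + y + s3 = 31
  x + s4 = 13
  x + 4y + s5 = 10
  x, y, s1, s2, s3, s4, s5 ≥ 0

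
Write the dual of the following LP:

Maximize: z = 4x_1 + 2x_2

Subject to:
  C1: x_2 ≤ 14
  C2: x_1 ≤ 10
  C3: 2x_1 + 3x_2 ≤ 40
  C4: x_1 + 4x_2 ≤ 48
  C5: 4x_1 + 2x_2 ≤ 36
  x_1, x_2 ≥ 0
Minimize: z = 14y1 + 10y2 + 40y3 + 48y4 + 36y5

Subject to:
  C1: -y2 - 2y3 - y4 - 4y5 ≤ -4
  C2: -y1 - 3y3 - 4y4 - 2y5 ≤ -2
  y1, y2, y3, y4, y5 ≥ 0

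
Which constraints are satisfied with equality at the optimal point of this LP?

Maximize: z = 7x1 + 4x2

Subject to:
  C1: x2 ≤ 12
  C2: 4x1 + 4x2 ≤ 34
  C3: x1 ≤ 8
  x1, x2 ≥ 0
Optimal: x1 = 8, x2 = 0.5
Slack at optimum:
  C1: slack = 11.5
  C2: slack = 0 (binding)
  C3: slack = 0 (binding)
  x1 ≥ 0: x1 = 8
  x2 ≥ 0: x2 = 0.5
Binding constraints: C2, C3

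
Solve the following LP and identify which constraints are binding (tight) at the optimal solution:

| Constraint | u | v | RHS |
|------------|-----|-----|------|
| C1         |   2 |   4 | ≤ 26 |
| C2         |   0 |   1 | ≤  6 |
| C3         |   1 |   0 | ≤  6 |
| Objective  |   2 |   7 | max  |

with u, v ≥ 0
Optimal: u = 1, v = 6
Slack at optimum:
  C1: slack = 0 (binding)
  C2: slack = 0 (binding)
  C3: slack = 5
  u ≥ 0: u = 1
  v ≥ 0: v = 6
Binding constraints: C1, C2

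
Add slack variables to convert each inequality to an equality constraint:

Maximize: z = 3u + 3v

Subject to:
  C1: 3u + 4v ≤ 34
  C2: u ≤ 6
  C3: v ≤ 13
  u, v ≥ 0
max z = 3u + 3v

s.t.
  3u + 4v + s1 = 34
  u + s2 = 6
  v + s3 = 13
  u, v, s1, s2, s3 ≥ 0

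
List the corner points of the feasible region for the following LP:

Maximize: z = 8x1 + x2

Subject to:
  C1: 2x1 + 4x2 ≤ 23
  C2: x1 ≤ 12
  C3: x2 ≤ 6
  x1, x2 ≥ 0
Each vertex is the intersection of two constraint boundaries that also satisfies all remaining constraints:
  x1 = 0 and x2 = 0 → (0, 0)
  2x1 + 4x2 = 23 and x2 = 0 → (11.5, 0)
  2x1 + 4x2 = 23 and x1 = 0 → (0, 5.75)

Vertices: (0, 0), (11.5, 0), (0, 5.75)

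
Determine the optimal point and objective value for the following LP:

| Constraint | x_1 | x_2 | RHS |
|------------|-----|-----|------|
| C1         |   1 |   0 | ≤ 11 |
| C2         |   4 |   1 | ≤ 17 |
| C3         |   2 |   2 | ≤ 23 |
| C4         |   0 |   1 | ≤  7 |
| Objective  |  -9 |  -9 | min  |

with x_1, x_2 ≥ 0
x_1 = 2.5, x_2 = 7, z = -85.5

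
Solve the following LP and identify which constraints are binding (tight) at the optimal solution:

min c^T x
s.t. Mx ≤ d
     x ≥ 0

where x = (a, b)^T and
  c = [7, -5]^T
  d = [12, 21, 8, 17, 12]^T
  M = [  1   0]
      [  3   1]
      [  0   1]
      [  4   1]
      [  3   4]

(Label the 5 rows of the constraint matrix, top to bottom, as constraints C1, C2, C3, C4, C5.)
Optimal: a = 0, b = 3
Slack at optimum:
  C1: slack = 12
  C2: slack = 18
  C3: slack = 5
  C4: slack = 14
  C5: slack = 0 (binding)
  a ≥ 0: a = 0 (binding)
  b ≥ 0: b = 3
Binding constraints: C5, a ≥ 0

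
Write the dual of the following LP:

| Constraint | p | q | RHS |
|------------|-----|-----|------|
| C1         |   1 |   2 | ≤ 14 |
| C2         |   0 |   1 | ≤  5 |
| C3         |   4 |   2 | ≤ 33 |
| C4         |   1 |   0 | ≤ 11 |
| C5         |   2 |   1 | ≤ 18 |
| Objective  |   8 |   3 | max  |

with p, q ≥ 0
Minimize: z = 14y1 + 5y2 + 33y3 + 11y4 + 18y5

Subject to:
  C1: -y1 - 4y3 - y4 - 2y5 ≤ -8
  C2: -2y1 - y2 - 2y3 - y5 ≤ -3
  y1, y2, y3, y4, y5 ≥ 0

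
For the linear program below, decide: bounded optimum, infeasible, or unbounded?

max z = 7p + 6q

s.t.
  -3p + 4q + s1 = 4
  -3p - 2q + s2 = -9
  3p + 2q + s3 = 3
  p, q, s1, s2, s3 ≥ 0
The row 3p + 2q + s3 = 3 with s3 ≥ 0 requires 3p + 2q ≤ 3, while the row -3p - 2q + s2 = -9 with s2 ≥ 0 is equivalent to 3p + 2q ≥ 9. Together they would need 9 ≤ 3p + 2q ≤ 3, which is impossible since 9 > 3. No point satisfies all constraints.

Infeasible — the constraint set is empty.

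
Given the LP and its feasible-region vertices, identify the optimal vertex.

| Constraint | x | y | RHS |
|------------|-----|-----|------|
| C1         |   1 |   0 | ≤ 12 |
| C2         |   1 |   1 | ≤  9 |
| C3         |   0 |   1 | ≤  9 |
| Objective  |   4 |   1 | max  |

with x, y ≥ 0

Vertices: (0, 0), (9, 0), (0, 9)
(9, 0) with z = 36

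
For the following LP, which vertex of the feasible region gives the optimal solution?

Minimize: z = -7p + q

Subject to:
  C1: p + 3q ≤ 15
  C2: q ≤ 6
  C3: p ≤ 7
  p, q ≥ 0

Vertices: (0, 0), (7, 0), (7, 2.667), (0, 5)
Evaluating z = -7p + q at each vertex:
  (0, 0): z = 0
  (7, 0): z = -49
  (7, 2.667): z = -46.33
  (0, 5): z = 5

The smallest value is z = -49, attained at (7, 0).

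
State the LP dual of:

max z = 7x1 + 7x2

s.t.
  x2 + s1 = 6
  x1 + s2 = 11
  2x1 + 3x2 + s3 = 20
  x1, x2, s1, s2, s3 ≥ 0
Minimize: z = 6y1 + 11y2 + 20y3

Subject to:
  C1: -y2 - 2y3 ≤ -7
  C2: -y1 - 3y3 ≤ -7
  y1, y2, y3 ≥ 0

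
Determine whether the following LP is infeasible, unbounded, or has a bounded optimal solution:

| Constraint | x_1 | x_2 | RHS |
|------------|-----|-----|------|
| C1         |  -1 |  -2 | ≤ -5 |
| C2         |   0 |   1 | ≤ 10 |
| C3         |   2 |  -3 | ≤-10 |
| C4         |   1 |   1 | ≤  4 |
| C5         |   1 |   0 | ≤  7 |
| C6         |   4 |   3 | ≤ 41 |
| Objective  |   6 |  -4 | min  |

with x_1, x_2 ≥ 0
The point (0, 4) satisfies every constraint, so the LP is feasible; the constraints give x_1 ≤ 7 and x_2 ≤ 10, which with x_1, x_2 ≥ 0 keep the feasible region inside a bounded box. A feasible, bounded LP attains a finite optimum at a vertex.

Evaluating z = 6x_1 - 4x_2 at each vertex:
  (0, 3.333): z = -13.33
  (0.4, 3.6): z = -12
  (0, 4): z = -16

Feasible with finite optimum z* = -16 at (0, 4).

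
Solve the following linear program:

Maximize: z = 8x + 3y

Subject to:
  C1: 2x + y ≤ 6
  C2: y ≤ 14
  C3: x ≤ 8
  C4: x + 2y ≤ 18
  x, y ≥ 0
x = 3, y = 0, z = 24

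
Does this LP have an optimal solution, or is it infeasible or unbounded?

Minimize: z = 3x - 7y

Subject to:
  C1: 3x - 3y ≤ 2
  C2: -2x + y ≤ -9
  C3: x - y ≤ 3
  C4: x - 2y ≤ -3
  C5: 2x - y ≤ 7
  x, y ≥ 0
C5 requires 2x - y ≤ 7, while C2 (-2x + y ≤ -9) is equivalent to 2x - y ≥ 9. Together they would need 9 ≤ 2x - y ≤ 7, which is impossible since 9 > 7. No point satisfies all constraints.

Infeasible — the constraint set is empty.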